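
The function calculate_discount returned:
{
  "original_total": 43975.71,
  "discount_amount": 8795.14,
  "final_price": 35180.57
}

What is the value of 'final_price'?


35180.57


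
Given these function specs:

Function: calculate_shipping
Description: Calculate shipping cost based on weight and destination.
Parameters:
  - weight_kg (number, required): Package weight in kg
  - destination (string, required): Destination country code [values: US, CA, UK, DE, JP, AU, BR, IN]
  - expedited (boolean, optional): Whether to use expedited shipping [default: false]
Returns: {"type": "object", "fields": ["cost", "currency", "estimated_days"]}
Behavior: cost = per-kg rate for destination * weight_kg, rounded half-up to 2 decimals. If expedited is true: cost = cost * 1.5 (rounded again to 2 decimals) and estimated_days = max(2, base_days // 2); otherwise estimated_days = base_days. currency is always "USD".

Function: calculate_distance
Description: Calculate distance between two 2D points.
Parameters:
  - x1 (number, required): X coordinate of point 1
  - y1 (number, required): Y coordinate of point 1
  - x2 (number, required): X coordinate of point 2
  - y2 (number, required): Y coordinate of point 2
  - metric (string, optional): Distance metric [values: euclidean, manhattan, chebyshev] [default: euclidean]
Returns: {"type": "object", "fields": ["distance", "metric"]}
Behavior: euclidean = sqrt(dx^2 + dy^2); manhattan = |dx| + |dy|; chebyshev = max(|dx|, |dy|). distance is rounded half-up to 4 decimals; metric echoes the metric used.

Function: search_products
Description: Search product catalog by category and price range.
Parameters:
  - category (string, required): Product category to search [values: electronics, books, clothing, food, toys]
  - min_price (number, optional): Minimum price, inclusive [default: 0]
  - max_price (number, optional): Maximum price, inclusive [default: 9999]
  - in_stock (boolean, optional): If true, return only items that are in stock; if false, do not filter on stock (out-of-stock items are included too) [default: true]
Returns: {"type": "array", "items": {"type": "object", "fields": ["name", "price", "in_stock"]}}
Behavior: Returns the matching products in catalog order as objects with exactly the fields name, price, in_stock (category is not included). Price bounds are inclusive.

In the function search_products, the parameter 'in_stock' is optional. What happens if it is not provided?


The search_products spec declares:
  - in_stock (boolean, optional): If true, return only items that are in stock; if false, do not filter on stock (out-of-stock items are included too) [default: true]
It defaults to true


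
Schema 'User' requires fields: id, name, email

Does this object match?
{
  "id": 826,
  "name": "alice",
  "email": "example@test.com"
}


Checking required fields... All present.
Valid - all required fields present


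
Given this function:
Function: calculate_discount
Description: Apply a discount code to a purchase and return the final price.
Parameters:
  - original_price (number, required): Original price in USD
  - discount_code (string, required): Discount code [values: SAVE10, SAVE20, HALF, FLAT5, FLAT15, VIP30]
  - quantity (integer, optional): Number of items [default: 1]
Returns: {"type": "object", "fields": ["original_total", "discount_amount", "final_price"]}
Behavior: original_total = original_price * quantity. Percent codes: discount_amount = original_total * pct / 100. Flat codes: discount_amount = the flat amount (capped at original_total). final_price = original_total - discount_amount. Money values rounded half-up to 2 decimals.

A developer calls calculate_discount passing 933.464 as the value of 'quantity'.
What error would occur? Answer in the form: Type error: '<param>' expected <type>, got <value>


Spec: 'quantity' is declared as integer; 933.464 is a non-integer number.
Type error: 'quantity' expected integer, got 933.464


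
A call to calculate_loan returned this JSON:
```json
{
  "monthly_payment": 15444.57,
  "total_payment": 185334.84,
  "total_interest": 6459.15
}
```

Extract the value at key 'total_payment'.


185334.84


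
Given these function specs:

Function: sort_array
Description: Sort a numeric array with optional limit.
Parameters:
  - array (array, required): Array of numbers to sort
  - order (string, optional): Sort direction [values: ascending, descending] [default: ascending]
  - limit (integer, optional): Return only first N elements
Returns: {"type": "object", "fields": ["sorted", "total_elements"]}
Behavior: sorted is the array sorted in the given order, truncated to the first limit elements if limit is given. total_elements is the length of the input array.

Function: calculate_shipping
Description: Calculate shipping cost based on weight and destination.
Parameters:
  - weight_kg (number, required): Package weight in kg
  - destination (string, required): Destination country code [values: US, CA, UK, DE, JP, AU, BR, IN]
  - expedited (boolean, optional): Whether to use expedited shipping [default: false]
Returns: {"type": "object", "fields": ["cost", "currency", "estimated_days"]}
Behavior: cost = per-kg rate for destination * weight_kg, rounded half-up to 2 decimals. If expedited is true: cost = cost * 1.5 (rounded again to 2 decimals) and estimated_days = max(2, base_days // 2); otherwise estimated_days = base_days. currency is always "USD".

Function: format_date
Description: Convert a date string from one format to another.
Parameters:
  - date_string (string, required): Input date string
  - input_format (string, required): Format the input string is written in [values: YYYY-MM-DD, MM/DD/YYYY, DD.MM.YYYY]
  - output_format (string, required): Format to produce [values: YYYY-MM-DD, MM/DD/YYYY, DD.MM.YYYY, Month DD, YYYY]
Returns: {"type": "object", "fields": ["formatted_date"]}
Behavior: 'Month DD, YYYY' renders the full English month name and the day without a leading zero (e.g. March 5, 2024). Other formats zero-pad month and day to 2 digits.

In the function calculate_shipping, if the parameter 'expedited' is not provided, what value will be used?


The calculate_shipping spec declares:
  - expedited (boolean, optional): Whether to use expedited shipping [default: false]
Default:
false


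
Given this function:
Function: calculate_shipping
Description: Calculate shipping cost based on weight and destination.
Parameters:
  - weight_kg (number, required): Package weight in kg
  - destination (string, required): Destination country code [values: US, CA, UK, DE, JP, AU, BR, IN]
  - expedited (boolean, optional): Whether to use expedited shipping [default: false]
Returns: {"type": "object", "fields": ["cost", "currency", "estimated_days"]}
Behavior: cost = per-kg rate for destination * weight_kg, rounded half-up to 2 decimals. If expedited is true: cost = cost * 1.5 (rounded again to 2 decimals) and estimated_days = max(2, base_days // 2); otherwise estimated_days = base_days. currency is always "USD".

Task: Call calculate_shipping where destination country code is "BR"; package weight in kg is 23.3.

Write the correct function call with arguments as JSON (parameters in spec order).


Mapping each described value to its parameter name:
  'Destination country code' -> destination = "BR"
  'Package weight in kg' -> weight_kg = 23.3
calculate_shipping({"weight_kg": 23.3, "destination": "BR"})


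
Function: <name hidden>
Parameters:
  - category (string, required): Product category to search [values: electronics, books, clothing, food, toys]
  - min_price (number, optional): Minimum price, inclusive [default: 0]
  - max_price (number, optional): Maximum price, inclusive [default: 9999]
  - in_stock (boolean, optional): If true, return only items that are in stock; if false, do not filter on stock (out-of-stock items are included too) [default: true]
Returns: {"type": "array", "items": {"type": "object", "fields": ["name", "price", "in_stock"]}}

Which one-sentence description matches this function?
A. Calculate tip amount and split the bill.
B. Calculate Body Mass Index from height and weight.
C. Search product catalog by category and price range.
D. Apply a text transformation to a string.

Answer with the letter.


Parameters category, min_price, max_price, in_stock and return "array" fit: Search product catalog by category and price range.
C


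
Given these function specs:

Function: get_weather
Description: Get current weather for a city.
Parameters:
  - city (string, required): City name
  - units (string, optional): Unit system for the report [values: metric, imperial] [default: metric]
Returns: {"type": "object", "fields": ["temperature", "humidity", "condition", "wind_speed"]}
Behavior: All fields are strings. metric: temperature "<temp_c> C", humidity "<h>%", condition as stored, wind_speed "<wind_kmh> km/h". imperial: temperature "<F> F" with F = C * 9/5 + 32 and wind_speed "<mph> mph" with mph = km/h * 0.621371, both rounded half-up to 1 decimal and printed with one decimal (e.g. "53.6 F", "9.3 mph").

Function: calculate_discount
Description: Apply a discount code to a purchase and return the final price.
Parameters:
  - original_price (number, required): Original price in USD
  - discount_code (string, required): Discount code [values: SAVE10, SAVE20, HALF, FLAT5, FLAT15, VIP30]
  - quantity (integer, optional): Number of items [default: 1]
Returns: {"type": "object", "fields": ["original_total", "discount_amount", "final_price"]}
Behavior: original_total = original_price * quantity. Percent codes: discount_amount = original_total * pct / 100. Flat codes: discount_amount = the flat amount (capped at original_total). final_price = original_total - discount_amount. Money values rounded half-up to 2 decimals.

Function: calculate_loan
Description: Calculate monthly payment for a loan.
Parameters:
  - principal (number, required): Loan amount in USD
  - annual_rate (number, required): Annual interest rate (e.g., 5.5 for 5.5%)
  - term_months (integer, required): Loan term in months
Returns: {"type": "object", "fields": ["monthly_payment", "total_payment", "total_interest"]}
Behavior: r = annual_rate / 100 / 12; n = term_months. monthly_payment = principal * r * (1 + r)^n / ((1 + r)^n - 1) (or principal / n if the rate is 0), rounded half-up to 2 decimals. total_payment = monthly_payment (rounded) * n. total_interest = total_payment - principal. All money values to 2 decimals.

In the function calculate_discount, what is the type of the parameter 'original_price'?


The calculate_discount spec declares:
  - original_price (number, required): Original price in USD
Type:
number


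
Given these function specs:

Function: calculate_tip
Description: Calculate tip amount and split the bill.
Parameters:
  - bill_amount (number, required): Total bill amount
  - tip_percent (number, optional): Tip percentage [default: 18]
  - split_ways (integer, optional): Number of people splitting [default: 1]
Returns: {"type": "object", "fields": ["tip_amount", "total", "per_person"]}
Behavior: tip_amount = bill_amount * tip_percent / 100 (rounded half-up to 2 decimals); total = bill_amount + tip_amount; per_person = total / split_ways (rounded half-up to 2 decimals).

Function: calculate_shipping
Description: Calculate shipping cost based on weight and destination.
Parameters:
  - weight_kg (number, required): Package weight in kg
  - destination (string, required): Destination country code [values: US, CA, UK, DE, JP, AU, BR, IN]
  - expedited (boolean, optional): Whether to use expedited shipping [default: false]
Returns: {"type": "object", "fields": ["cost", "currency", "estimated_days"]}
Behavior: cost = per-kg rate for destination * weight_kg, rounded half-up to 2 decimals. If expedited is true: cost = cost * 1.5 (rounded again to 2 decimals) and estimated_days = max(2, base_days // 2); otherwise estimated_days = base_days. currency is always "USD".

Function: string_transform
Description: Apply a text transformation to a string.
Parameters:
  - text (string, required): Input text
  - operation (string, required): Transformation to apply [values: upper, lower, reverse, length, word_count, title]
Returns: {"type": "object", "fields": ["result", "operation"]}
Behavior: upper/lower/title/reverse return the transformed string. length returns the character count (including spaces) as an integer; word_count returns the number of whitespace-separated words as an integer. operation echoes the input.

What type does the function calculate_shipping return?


The calculate_shipping spec declares Returns: {"type": "object", "fields": ["cost", "currency", "estimated_days"]}
Type:
object


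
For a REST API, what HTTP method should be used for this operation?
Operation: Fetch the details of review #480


GET = read, POST = create, PUT = update/replace, DELETE = remove
This operation is a read.
GET


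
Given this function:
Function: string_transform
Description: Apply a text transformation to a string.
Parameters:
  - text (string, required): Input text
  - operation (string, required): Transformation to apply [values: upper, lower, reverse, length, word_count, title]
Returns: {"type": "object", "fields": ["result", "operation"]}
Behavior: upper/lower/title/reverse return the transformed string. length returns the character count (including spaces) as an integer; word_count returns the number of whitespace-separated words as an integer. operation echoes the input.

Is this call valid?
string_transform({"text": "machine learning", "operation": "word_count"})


Checking all required parameters present and types match... All valid.
Valid


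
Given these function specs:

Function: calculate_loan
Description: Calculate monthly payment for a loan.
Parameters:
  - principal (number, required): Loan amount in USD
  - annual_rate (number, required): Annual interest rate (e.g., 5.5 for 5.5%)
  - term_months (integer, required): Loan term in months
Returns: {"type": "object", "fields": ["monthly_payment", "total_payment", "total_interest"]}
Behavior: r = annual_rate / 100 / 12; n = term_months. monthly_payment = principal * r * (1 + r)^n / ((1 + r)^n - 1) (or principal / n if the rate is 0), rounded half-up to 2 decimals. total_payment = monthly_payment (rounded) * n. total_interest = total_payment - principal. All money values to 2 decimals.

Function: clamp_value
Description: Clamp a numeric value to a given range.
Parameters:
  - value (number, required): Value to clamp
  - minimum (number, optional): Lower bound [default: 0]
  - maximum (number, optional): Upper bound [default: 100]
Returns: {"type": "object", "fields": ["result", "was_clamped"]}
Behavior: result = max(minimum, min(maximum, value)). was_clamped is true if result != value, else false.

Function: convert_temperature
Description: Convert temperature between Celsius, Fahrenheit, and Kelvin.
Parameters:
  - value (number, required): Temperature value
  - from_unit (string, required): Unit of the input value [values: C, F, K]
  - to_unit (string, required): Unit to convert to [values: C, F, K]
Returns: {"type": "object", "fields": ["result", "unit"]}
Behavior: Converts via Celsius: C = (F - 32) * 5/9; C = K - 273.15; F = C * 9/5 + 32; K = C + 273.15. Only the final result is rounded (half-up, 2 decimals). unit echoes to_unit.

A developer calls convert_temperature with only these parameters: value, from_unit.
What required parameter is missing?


Required parameters: value, from_unit, to_unit
Provided: value, from_unit
Missing: to_unit
to_unit


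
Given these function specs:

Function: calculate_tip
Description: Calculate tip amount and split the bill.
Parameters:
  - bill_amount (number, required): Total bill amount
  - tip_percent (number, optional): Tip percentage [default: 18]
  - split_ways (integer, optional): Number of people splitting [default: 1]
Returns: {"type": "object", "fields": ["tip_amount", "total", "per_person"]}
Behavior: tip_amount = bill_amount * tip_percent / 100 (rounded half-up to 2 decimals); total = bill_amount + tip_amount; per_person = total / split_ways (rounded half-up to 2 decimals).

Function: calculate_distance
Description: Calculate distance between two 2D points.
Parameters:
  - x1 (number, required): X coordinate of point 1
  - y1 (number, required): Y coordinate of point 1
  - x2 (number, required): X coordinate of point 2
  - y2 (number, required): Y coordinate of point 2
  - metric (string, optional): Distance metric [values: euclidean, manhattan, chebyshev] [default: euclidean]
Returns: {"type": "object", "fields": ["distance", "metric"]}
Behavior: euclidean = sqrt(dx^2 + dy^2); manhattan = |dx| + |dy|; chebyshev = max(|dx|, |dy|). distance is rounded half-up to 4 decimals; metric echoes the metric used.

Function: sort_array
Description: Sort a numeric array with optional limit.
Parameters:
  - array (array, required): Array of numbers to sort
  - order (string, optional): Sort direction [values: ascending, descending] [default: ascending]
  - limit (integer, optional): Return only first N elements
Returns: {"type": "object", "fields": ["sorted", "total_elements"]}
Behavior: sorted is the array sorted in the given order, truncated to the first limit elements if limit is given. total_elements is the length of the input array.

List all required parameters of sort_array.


Parameters of sort_array and their required/optional flag:
  array: required
  order: optional
  limit: optional
array


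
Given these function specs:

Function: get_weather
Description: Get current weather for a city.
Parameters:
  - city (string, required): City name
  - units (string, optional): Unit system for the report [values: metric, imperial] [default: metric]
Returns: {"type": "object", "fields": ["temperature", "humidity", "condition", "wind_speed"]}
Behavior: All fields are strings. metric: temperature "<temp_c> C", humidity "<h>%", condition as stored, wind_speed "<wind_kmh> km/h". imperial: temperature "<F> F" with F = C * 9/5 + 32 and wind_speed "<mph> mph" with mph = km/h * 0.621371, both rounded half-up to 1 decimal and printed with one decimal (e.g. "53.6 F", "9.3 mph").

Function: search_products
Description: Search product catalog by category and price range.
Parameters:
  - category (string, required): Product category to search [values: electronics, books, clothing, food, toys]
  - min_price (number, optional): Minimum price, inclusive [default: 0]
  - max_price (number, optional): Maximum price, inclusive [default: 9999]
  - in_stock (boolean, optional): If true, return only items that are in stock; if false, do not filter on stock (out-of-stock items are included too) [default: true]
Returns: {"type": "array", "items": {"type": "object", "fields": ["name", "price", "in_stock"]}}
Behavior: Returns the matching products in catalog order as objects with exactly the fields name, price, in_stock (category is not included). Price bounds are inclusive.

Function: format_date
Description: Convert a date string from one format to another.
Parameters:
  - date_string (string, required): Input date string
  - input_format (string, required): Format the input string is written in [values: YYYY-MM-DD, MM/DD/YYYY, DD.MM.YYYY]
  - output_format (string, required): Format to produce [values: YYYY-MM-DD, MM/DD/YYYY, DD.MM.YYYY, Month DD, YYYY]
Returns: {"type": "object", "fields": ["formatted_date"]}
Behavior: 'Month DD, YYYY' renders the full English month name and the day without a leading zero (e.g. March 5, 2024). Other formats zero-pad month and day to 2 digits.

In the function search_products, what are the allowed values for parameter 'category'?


The search_products spec declares:
  - category (string, required): Product category to search [values: electronics, books, clothing, food, toys]
Allowed values:
electronics, books, clothing, food, toys


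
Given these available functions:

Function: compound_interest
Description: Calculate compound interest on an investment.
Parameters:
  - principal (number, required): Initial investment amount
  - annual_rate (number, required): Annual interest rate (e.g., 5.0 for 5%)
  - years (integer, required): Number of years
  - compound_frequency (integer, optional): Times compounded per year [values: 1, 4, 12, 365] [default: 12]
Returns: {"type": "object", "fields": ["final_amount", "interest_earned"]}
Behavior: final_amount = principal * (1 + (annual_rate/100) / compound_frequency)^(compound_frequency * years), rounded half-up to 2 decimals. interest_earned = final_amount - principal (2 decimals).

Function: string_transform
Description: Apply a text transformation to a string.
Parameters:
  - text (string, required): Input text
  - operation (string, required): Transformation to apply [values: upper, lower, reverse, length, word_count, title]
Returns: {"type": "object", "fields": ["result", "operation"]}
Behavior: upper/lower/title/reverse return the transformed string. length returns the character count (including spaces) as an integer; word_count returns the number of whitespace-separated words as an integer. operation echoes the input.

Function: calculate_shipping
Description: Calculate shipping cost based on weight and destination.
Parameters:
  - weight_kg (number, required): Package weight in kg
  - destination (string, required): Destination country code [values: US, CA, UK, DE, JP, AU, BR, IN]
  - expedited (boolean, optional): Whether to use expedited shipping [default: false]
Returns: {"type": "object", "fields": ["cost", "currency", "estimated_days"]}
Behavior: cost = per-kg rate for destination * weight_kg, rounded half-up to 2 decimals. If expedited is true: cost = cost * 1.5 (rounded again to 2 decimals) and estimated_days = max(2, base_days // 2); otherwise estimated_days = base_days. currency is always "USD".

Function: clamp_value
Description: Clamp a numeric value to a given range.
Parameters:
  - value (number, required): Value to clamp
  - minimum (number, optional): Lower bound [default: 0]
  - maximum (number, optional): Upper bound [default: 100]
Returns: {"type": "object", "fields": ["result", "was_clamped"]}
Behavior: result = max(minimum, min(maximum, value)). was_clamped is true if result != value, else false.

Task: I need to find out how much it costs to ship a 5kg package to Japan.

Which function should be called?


The task needs a function whose description is: Calculate shipping cost based on weight and destination.
calculate_shipping


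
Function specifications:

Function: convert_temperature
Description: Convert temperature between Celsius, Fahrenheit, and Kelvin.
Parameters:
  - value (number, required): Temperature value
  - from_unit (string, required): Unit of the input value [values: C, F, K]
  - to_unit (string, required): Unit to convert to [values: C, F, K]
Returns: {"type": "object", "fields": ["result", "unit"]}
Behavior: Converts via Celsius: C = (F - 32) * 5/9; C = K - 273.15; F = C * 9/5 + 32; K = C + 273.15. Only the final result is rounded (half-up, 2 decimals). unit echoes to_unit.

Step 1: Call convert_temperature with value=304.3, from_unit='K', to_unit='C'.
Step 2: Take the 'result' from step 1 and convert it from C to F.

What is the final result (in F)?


Step 1: convert_temperature(value=304.3, from_unit=K, to_unit=C)
  To C: 304.3 - 273.15 = 31.15
  Target is C: 31.15
  Round to 2 decimals: 31.15
  -> result = 31.15 C
Step 2: convert_temperature(value=31.15, from_unit=C, to_unit=F)
  Input already in C: 31.15
  To F: 31.15 * 9/5 + 32 = 88.07
  Round to 2 decimals: 88.07
  -> result = 88.07 F
88.07 F


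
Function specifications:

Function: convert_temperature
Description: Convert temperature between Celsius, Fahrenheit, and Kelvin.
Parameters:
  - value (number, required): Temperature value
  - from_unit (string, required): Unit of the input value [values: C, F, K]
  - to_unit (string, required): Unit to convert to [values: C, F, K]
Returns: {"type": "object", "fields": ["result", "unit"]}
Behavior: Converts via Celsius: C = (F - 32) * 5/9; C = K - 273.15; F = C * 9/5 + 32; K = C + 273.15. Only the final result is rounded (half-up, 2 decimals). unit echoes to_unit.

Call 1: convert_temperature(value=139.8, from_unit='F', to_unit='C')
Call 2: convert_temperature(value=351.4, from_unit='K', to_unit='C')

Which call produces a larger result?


Call 1:
  To C: (139.8 - 32) * 5/9 = 59.888889
  Target is C: 59.888889
  Round to 2 decimals: 59.89
  -> 59.89 C
Call 2:
  To C: 351.4 - 273.15 = 78.25
  Target is C: 78.25
  Round to 2 decimals: 78.25
  -> 78.25 C
Call 2 (78.25 C)


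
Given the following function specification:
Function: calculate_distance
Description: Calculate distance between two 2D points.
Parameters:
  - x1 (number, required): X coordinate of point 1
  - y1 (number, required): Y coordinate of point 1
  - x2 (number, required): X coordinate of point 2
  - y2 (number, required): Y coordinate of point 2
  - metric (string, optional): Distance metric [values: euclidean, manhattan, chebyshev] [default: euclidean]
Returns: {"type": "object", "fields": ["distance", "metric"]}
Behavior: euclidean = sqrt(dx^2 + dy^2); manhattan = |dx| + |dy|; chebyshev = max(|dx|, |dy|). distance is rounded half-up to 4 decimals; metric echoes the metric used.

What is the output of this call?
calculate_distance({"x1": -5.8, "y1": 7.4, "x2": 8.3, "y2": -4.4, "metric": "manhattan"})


|dx| = |8.3 - -5.8| = 14.1; |dy| = |-4.4 - 7.4| = 11.8
manhattan: 14.1 + 11.8 = 25.9
Round to 4 decimals: 25.9
Output:
{"distance": 25.9, "metric": "manhattan"}


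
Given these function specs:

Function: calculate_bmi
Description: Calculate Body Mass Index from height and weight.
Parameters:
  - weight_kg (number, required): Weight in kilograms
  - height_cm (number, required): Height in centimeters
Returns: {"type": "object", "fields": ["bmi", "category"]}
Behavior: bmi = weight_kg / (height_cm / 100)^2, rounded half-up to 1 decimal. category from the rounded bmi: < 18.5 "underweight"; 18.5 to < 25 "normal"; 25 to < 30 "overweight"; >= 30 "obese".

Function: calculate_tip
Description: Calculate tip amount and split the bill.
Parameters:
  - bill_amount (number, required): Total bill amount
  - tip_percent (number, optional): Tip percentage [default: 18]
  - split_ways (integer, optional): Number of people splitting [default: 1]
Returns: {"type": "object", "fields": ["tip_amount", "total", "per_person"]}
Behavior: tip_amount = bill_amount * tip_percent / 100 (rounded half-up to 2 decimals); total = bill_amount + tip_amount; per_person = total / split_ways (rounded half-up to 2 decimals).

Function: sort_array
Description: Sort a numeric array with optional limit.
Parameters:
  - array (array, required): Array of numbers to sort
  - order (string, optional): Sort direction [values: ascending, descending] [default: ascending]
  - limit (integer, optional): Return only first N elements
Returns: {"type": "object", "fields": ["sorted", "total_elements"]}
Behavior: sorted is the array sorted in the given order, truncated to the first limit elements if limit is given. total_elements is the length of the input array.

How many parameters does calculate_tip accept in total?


Parameters of calculate_tip: bill_amount (required), tip_percent (optional), split_ways (optional)
Total:
3


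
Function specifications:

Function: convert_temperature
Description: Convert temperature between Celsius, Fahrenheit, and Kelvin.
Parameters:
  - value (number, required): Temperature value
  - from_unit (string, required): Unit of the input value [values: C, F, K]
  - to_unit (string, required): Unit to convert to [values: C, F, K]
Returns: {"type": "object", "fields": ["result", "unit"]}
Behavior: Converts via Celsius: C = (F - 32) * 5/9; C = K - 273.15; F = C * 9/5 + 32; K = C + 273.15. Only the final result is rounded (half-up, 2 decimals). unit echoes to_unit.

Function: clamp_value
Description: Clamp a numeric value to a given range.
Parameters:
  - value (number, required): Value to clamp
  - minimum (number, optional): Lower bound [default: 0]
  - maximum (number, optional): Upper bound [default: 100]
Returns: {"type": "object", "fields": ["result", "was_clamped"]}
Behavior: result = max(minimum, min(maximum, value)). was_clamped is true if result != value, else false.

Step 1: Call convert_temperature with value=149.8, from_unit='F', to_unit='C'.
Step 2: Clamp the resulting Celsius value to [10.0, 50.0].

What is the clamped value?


Step 1: convert_temperature(value=149.8, from_unit=F, to_unit=C)
  To C: (149.8 - 32) * 5/9 = 65.444444
  Target is C: 65.444444
  Round to 2 decimals: 65.44
  -> result = 65.44 C
Step 2: clamp_value(value=65.44, minimum=10.0, maximum=50.0)
  result = max(10.0, min(50.0, 65.44)) = max(10.0, 50.0) = 50.0
  was_clamped = (50.0 != 65.44) = true
  -> result = 50.0
50.0


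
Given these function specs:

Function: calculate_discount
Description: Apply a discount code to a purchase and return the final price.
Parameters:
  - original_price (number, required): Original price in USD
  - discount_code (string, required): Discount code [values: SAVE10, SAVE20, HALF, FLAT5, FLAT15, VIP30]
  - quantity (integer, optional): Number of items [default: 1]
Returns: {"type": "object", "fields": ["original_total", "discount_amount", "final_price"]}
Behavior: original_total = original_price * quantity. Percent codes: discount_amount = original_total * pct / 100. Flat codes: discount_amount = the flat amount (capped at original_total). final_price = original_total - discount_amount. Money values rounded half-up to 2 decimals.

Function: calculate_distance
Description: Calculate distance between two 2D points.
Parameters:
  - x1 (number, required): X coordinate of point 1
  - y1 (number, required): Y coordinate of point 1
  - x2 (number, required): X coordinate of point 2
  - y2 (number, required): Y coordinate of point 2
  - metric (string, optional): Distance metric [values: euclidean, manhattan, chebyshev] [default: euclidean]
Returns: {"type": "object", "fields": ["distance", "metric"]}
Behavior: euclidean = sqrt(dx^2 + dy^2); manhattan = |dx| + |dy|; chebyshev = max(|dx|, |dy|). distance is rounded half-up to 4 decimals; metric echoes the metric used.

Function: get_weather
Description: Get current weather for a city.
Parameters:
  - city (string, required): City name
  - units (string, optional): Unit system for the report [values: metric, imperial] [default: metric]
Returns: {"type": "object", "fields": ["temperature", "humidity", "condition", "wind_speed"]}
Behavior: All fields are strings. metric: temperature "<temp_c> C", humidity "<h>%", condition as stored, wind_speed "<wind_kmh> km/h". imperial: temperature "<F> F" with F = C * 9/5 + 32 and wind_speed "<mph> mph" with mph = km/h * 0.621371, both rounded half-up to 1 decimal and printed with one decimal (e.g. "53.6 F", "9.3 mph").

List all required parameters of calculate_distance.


Parameters of calculate_distance and their required/optional flag:
  x1: required
  y1: required
  x2: required
  y2: required
  metric: optional
x1, x2, y1, y2


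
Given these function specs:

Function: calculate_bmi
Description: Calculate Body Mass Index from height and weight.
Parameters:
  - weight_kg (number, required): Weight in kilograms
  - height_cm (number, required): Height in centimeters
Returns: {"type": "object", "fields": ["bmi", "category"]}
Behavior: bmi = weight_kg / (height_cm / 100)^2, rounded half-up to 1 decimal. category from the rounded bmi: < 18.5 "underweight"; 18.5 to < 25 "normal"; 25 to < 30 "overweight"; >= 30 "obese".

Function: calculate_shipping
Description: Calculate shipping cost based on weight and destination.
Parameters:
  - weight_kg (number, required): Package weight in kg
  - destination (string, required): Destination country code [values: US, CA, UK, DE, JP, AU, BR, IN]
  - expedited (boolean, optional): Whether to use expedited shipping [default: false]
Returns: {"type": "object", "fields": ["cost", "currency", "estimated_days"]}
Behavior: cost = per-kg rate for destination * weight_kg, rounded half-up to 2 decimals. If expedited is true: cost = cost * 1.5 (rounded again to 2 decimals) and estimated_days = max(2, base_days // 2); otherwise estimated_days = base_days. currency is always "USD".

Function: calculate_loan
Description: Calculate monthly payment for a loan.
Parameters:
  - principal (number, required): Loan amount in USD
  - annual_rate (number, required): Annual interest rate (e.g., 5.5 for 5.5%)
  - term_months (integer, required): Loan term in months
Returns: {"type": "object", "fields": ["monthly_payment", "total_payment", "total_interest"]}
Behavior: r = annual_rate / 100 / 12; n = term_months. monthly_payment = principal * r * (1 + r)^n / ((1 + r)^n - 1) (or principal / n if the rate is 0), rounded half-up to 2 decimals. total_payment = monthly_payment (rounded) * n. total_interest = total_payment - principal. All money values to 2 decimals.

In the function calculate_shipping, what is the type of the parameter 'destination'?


The calculate_shipping spec declares:
  - destination (string, required): Destination country code [values: US, CA, UK, DE, JP, AU, BR, IN]
Type:
string


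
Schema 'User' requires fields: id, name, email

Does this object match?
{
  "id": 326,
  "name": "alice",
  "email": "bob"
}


Checking required fields... All present.
Valid - all required fields present


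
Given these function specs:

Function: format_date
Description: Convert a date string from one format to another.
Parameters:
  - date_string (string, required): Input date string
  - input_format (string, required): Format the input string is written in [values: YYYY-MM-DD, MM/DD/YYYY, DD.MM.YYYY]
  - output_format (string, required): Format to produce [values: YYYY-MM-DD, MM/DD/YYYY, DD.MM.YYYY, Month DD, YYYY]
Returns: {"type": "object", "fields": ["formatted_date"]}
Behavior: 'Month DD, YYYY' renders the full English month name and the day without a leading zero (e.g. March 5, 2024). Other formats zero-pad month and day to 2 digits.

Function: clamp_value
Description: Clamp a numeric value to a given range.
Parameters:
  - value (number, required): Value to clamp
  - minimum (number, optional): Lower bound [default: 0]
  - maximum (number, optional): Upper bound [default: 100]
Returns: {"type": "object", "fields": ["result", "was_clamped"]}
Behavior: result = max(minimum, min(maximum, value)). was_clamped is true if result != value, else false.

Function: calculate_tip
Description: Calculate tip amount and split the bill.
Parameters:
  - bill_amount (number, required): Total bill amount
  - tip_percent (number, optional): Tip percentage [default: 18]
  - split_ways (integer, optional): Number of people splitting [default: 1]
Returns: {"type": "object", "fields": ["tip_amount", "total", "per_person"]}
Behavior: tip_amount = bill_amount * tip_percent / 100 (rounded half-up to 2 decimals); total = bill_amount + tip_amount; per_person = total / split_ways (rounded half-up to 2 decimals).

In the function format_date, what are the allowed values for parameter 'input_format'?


The format_date spec declares:
  - input_format (string, required): Format the input string is written in [values: YYYY-MM-DD, MM/DD/YYYY, DD.MM.YYYY]
Allowed values:
YYYY-MM-DD, MM/DD/YYYY, DD.MM.YYYY


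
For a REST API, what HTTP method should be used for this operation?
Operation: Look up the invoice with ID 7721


GET = read, POST = create, PUT = update/replace, DELETE = remove
This operation is a read.
GET


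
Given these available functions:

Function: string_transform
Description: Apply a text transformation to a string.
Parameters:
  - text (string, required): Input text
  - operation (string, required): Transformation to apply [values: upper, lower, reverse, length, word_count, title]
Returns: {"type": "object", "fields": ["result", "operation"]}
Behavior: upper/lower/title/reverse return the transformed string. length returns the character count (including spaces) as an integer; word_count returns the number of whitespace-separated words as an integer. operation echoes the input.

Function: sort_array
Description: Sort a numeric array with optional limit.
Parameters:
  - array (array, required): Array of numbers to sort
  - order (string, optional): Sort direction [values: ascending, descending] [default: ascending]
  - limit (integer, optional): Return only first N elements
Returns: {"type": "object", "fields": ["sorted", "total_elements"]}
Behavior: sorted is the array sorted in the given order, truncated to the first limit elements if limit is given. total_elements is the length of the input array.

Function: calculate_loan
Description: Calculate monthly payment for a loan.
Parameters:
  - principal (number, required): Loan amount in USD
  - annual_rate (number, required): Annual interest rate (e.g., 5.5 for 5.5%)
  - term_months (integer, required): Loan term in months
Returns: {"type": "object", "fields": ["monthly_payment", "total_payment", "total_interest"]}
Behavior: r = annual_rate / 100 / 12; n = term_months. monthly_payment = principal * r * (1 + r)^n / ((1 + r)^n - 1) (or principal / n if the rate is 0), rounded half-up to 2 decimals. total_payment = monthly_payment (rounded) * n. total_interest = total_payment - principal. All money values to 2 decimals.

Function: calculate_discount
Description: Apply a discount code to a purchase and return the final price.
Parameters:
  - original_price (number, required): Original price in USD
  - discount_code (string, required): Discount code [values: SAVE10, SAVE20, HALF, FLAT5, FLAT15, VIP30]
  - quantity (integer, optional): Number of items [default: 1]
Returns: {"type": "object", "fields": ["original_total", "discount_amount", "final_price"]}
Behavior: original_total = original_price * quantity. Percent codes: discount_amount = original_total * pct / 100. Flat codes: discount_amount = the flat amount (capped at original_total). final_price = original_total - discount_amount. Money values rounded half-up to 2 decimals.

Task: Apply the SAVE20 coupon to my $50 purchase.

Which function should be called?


The task needs a function whose description is: Apply a discount code to a purchase and return the final price.
calculate_discount


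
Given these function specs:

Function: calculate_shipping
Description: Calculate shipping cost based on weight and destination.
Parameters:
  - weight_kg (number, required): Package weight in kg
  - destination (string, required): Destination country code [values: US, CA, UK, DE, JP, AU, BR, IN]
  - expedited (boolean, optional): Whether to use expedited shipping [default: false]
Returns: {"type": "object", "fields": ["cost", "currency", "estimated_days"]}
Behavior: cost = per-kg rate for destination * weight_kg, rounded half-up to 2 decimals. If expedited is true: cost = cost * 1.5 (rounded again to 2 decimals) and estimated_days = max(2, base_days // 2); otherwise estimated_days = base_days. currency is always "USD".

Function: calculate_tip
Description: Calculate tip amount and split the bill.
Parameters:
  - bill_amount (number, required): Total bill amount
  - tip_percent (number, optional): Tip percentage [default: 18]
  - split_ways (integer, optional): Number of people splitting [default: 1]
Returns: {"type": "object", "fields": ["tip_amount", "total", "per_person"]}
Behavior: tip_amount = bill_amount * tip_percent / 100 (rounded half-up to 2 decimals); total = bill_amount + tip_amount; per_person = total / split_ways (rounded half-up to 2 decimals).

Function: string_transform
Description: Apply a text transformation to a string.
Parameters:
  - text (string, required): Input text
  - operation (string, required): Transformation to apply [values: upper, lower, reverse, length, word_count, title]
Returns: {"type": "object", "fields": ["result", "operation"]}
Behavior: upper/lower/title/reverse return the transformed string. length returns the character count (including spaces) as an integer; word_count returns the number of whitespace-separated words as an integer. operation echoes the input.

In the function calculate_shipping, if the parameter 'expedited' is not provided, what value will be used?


The calculate_shipping spec declares:
  - expedited (boolean, optional): Whether to use expedited shipping [default: false]
Default:
false


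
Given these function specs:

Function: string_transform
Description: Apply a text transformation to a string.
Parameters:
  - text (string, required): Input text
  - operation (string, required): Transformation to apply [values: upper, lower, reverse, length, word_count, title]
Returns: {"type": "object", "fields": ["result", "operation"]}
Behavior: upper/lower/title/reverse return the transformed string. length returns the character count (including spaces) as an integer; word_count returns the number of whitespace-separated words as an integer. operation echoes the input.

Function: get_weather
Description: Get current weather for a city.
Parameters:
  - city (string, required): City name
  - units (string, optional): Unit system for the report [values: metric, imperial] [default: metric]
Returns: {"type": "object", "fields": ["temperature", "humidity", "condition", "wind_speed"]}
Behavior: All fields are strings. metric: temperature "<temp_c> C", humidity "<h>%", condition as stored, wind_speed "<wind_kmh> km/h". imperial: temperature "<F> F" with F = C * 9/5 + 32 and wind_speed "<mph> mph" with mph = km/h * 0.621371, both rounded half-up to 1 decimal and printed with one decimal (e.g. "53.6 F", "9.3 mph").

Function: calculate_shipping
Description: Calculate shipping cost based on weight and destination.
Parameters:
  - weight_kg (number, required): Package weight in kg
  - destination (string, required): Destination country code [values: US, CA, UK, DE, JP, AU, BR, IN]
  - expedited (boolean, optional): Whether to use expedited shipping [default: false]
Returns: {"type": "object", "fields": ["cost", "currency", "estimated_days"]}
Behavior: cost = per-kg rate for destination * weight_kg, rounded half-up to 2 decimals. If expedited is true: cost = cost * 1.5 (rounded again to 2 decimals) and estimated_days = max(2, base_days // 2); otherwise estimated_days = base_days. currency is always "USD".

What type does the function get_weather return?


The get_weather spec declares Returns: {"type": "object", "fields": ["temperature", "humidity", "condition", "wind_speed"]}
Type:
object
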